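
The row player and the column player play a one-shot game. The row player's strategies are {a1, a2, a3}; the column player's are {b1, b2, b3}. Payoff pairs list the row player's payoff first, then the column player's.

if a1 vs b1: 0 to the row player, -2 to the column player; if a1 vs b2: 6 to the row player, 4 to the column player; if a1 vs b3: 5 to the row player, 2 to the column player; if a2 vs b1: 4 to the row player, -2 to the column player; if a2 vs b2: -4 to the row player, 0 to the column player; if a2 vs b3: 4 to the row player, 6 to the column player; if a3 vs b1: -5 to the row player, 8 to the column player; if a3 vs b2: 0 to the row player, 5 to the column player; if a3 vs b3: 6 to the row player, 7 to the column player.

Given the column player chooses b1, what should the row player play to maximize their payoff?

a2

With the column player fixed at b1, the row player's payoffs are: a1 → 0, a2 → 4, a3 → -5.
The maximum is 4, achieved by a2.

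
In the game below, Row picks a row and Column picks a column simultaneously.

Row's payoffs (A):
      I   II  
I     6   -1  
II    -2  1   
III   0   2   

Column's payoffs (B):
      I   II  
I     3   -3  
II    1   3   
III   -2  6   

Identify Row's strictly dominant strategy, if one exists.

Check whether one of Row's strategies beats all alternatives regardless of what the opponent does.
I is not dominant: against II, II gives 1 > -1.
II is not dominant: against I, I gives 6 > -2.
III is not dominant: against I, I gives 6 > 0.
No single strategy is best against every opponent action.

No strictly dominant strategy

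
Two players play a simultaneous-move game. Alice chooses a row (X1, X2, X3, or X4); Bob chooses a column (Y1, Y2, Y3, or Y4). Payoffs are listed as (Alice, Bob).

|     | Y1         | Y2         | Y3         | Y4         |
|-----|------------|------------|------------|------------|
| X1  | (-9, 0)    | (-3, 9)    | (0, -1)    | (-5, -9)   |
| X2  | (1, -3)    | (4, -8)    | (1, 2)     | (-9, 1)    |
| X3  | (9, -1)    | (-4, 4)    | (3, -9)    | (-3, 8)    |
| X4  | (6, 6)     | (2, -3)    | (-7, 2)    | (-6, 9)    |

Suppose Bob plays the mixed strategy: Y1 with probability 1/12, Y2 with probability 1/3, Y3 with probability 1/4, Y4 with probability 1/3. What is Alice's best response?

Compute Alice's expected payoff from each pure strategy against the given mix.
X1: (1/12)·(-9) + (1/3)·(-3) + (1/4)·0 + (1/3)·(-5) = -41/12
X2: (1/12)·1 + (1/3)·4 + (1/4)·1 + (1/3)·(-9) = -4/3
X3: (1/12)·9 + (1/3)·(-4) + (1/4)·3 + (1/3)·(-3) = -5/6
X4: (1/12)·6 + (1/3)·2 + (1/4)·(-7) + (1/3)·(-6) = -31/12
Highest expected payoff is -5/6, from X3.

X3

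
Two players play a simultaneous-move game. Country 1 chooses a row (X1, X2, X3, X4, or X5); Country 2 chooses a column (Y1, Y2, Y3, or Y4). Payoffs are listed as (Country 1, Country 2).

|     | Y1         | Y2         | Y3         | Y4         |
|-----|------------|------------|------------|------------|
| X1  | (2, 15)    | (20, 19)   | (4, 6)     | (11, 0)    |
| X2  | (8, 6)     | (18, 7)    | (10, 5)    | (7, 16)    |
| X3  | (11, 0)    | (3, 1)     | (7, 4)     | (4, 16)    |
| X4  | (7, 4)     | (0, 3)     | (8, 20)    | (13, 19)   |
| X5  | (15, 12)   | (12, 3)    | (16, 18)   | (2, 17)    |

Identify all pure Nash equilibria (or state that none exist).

Find each player's best response to every opponent strategy; NE are the intersections.
Country 1's best responses — vs Y1: X5 (payoff 15); vs Y2: X1 (payoff 20); vs Y3: X5 (payoff 16); vs Y4: X4 (payoff 13).
Country 2's best responses — vs X1: Y2 (payoff 19); vs X2: Y4 (payoff 16); vs X3: Y4 (payoff 16); vs X4: Y3 (payoff 20); vs X5: Y3 (payoff 18).
Mutual best responses occur at (X1, Y2) and (X5, Y3); at each, neither player gains by switching.

(X1, Y2) and (X5, Y3)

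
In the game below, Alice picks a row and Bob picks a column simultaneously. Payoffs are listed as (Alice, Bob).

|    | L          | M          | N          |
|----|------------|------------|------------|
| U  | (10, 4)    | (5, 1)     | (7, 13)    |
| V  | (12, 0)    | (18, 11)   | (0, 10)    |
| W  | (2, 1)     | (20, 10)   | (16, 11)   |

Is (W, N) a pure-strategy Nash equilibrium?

Holding Bob at N: Alice gets 16 from W, versus 7 from U, 0 from V. No profitable deviation for Alice.
Holding Alice at W: Bob gets 11 from N, versus 1 from L, 10 from M. No profitable deviation for Bob either.

Yes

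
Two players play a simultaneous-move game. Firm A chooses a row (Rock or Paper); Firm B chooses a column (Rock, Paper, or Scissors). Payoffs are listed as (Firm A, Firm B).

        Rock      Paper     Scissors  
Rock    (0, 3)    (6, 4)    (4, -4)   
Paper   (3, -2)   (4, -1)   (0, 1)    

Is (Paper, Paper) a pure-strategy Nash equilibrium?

No

Holding Firm B at Paper: Firm A gets 4 from Paper but could get 6 by switching to Rock. Firm A has a profitable deviation.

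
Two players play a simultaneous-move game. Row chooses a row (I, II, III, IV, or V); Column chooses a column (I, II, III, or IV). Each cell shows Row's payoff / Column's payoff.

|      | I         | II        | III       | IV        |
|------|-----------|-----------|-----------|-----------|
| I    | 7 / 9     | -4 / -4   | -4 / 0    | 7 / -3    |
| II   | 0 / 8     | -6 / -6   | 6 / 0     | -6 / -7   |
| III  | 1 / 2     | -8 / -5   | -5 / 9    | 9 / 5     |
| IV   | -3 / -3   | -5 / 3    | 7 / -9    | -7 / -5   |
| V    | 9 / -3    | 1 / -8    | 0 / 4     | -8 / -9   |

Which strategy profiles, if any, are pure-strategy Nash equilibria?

No pure-strategy Nash equilibrium

Check mutual best responses: a cell is a NE iff neither player can gain by unilaterally deviating.
Row's best responses — vs I: V (payoff 9); vs II: V (payoff 1); vs III: IV (payoff 7); vs IV: III (payoff 9).
Column's best responses — vs I: I (payoff 9); vs II: I (payoff 8); vs III: III (payoff 9); vs IV: II (payoff 3); vs V: III (payoff 4).
No cell has both players best-responding. For instance, Row's best reply to III is IV, but against IV Column prefers II over III.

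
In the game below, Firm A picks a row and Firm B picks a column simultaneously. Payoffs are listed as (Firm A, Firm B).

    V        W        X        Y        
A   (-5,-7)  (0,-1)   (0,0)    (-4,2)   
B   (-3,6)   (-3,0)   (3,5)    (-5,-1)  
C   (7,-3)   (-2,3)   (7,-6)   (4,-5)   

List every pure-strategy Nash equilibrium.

A profile is a Nash equilibrium when each player is best-responding to the other.
Firm A's best responses — vs V: C (payoff 7); vs W: A (payoff 0); vs X: C (payoff 7); vs Y: C (payoff 4).
Firm B's best responses — vs A: Y (payoff 2); vs B: V (payoff 6); vs C: W (payoff 3).
No cell has both players best-responding. For instance, Firm A's best reply to Y is C, but against C Firm B prefers W over Y.

None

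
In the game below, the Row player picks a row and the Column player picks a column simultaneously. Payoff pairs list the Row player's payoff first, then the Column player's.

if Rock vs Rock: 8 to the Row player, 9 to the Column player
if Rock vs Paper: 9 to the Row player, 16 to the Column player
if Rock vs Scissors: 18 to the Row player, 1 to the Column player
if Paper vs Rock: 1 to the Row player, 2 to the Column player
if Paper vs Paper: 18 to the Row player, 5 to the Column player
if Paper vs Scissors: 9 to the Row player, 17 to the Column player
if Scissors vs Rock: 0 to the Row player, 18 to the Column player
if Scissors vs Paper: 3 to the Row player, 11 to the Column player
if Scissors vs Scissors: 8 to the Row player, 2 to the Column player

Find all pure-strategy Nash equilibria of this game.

There is no pure-strategy Nash equilibrium

A profile is a Nash equilibrium when each player is best-responding to the other.
The Row player's best responses — vs Rock: Rock (payoff 8); vs Paper: Paper (payoff 18); vs Scissors: Rock (payoff 18).
The Column player's best responses — vs Rock: Paper (payoff 16); vs Paper: Scissors (payoff 17); vs Scissors: Rock (payoff 18).
No cell has both players best-responding. For instance, the Row player's best reply to Paper is Paper, but against Paper the Column player prefers Scissors over Paper.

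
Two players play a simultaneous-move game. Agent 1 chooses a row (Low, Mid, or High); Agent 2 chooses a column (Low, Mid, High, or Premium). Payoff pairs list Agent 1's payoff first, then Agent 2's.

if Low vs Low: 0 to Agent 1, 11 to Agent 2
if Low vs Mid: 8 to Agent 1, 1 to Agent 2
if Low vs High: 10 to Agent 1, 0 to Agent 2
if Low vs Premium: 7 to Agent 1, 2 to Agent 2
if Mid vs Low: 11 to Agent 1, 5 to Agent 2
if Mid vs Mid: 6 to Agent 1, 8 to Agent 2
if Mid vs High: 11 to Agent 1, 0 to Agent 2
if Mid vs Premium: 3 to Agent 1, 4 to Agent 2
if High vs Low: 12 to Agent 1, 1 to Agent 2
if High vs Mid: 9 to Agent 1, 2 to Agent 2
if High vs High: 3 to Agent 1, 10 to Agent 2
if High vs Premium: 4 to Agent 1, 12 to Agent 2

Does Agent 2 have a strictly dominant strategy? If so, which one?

None

A strategy is strictly dominant if it gives Agent 2 a strictly higher payoff than every other strategy, against every choice by the opponent.
Low is not dominant: against Mid, Mid gives 8 > 5.
Mid is not dominant: against Low, Low gives 11 > 1.
High is not dominant: against Low, Low gives 11 > 0.
Premium is not dominant: against Low, Low gives 11 > 2.
No single strategy is best against every opponent action.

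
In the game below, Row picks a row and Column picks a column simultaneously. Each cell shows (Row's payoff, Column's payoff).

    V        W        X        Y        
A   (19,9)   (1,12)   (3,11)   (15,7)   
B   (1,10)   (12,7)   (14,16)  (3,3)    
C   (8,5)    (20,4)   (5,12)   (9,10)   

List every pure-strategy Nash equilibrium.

(B, X)

Check mutual best responses: a cell is a NE iff neither player can gain by unilaterally deviating.
Row's best responses — vs V: A (payoff 19); vs W: C (payoff 20); vs X: B (payoff 14); vs Y: A (payoff 15).
Column's best responses — vs A: W (payoff 12); vs B: X (payoff 16); vs C: X (payoff 12).
The only mutual best response is (B, X); neither player gains by switching there.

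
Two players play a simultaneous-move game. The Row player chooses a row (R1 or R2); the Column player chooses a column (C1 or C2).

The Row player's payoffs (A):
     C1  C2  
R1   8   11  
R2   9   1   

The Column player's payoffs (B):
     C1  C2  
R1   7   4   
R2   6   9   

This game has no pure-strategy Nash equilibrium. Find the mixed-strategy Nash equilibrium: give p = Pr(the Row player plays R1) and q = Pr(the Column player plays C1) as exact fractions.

In a mixed NE each player is indifferent between their pure strategies, so the opponent's mix sets the indifference.
The Column player indifferent between C1 and C2: p·7 + (1−p)·6 = p·4 + (1−p)·9 ⟹ 6 + 1p = 9 + (-5)p ⟹ p = 1/2.
The Row player indifferent between R1 and R2: q·8 + (1−q)·11 = q·9 + (1−q)·1 ⟹ 11 + (-3)q = 1 + 8q ⟹ q = 10/11.

p = 1/2, q = 10/11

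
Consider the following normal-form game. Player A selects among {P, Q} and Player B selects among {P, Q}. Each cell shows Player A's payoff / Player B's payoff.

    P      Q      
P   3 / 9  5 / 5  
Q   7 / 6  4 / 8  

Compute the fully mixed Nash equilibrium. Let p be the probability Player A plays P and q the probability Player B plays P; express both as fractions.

Each player's mixing probability is pinned down by making the *other* player indifferent.
Player B indifferent between P and Q: p·9 + (1−p)·6 = p·5 + (1−p)·8 ⟹ 6 + 3p = 8 + (-3)p ⟹ p = 1/3.
Player A indifferent between P and Q: q·3 + (1−q)·5 = q·7 + (1−q)·4 ⟹ 5 + (-2)q = 4 + 3q ⟹ q = 1/5.

p = 1/3, q = 1/5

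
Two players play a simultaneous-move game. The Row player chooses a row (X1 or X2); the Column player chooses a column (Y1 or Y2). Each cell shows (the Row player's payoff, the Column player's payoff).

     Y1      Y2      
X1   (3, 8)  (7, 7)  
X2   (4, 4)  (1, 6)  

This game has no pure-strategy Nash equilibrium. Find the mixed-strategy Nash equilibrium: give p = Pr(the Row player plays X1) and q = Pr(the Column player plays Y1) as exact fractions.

In a mixed NE each player is indifferent between their pure strategies, so the opponent's mix sets the indifference.
The Column player indifferent between Y1 and Y2: p·8 + (1−p)·4 = p·7 + (1−p)·6 ⟹ 4 + 4p = 6 + 1p ⟹ p = 2/3.
The Row player indifferent between X1 and X2: q·3 + (1−q)·7 = q·4 + (1−q)·1 ⟹ 7 + (-4)q = 1 + 3q ⟹ q = 6/7.

p = 2/3, q = 6/7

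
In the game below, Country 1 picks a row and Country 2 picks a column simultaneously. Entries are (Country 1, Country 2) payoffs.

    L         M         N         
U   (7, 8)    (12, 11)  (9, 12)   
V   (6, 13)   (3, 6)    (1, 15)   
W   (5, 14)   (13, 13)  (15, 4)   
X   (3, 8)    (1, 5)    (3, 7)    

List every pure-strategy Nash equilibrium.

Find each player's best response to every opponent strategy; NE are the intersections.
Country 1's best responses — vs L: U (payoff 7); vs M: W (payoff 13); vs N: W (payoff 15).
Country 2's best responses — vs U: N (payoff 12); vs V: N (payoff 15); vs W: L (payoff 14); vs X: L (payoff 8).
No cell has both players best-responding. For instance, Country 1's best reply to L is U, but against U Country 2 prefers N over L.

No pure-strategy Nash equilibrium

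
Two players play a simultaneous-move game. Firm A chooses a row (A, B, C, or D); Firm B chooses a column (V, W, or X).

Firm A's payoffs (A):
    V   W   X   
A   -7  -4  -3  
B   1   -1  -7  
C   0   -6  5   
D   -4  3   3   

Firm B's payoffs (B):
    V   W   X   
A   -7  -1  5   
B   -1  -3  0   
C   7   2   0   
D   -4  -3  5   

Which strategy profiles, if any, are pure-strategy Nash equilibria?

Check mutual best responses: a cell is a NE iff neither player can gain by unilaterally deviating.
Firm A's best responses — vs V: B (payoff 1); vs W: D (payoff 3); vs X: C (payoff 5).
Firm B's best responses — vs A: X (payoff 5); vs B: X (payoff 0); vs C: V (payoff 7); vs D: X (payoff 5).
No cell has both players best-responding. For instance, Firm A's best reply to W is D, but against D Firm B prefers X over W.

There is no pure-strategy Nash equilibrium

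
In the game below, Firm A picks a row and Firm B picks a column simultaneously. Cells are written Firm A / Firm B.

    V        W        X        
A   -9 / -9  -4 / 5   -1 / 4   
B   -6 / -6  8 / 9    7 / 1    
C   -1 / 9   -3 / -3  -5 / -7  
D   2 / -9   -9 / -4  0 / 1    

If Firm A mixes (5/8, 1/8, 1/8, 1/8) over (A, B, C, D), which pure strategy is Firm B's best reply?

W

Compute Firm B's expected payoff from each pure strategy against the given mix.
V: (5/8)·(-9) + (1/8)·(-6) + (1/8)·9 + (1/8)·(-9) = -51/8
W: (5/8)·5 + (1/8)·9 + (1/8)·(-3) + (1/8)·(-4) = 27/8
X: (5/8)·4 + (1/8)·1 + (1/8)·(-7) + (1/8)·1 = 15/8
Highest expected payoff is 27/8, from W.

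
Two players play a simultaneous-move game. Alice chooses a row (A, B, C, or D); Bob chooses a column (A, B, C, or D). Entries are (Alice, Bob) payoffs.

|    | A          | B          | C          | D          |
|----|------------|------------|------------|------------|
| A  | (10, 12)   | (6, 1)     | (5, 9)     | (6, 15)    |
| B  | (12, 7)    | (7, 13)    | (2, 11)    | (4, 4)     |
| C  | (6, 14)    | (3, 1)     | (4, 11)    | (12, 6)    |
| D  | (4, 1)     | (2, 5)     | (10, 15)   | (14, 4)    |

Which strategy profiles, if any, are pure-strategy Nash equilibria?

Find each player's best response to every opponent strategy; NE are the intersections.
Alice's best responses — vs A: B (payoff 12); vs B: B (payoff 7); vs C: D (payoff 10); vs D: D (payoff 14).
Bob's best responses — vs A: D (payoff 15); vs B: B (payoff 13); vs C: A (payoff 14); vs D: C (payoff 15).
Mutual best responses occur at (B, B) and (D, C); at each, neither player gains by switching.

(B, B) and (D, C)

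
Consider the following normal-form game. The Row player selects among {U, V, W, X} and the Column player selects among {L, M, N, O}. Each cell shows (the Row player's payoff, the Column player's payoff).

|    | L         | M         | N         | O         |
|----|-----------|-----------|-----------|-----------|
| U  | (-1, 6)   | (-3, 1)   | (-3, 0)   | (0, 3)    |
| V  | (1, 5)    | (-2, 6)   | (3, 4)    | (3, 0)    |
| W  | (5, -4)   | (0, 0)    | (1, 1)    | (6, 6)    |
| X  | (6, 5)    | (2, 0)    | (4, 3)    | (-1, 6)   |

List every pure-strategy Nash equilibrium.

Find each player's best response to every opponent strategy; NE are the intersections.
The Row player's best responses — vs L: X (payoff 6); vs M: X (payoff 2); vs N: X (payoff 4); vs O: W (payoff 6).
The Column player's best responses — vs U: L (payoff 6); vs V: M (payoff 6); vs W: O (payoff 6); vs X: O (payoff 6).
The only mutual best response is (W, O); neither player gains by switching there.

(W, O)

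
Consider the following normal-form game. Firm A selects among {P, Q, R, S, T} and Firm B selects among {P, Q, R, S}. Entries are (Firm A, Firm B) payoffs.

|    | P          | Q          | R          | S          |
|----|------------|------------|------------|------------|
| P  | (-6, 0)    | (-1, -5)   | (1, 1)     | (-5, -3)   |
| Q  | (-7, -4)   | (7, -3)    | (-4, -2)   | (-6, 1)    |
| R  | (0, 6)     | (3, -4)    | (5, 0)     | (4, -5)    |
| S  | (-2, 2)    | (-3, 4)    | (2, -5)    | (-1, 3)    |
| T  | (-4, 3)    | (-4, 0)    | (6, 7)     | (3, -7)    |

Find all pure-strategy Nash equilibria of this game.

Find each player's best response to every opponent strategy; NE are the intersections.
Firm A's best responses — vs P: R (payoff 0); vs Q: Q (payoff 7); vs R: T (payoff 6); vs S: R (payoff 4).
Firm B's best responses — vs P: R (payoff 1); vs Q: S (payoff 1); vs R: P (payoff 6); vs S: Q (payoff 4); vs T: R (payoff 7).
Mutual best responses occur at (R, P) and (T, R); at each, neither player gains by switching.

(R, P) and (T, R)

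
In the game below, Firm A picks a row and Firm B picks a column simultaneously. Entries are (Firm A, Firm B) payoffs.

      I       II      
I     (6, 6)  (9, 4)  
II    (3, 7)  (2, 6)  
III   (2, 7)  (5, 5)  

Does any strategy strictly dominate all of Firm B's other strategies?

I

A strategy is strictly dominant if it gives Firm B a strictly higher payoff than every other strategy, against every choice by the opponent.
I strictly dominates: vs I: 6 > 4; vs II: 7 > 6; vs III: 7 > 5.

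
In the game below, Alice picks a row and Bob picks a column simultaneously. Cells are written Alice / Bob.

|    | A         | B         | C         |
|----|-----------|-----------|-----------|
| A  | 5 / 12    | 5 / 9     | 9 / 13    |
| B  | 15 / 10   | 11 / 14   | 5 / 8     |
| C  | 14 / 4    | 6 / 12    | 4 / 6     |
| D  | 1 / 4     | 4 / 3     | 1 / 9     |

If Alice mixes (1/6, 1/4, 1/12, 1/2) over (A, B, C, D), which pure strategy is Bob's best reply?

Bob's best reply maximizes expected payoff against the mix.
A: (1/6)·12 + (1/4)·10 + (1/12)·4 + (1/2)·4 = 41/6
B: (1/6)·9 + (1/4)·14 + (1/12)·12 + (1/2)·3 = 15/2
C: (1/6)·13 + (1/4)·8 + (1/12)·6 + (1/2)·9 = 55/6
Highest expected payoff is 55/6, from C.

C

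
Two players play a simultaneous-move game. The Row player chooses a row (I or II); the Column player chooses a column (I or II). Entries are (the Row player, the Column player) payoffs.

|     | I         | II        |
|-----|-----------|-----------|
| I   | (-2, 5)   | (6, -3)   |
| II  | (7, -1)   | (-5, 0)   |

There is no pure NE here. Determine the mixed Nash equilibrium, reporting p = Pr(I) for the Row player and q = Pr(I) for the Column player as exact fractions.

p = 1/9, q = 11/20

Each player's mixing probability is pinned down by making the *other* player indifferent.
The Column player indifferent between I and II: p·5 + (1−p)·(-1) = p·(-3) + (1−p)·0 ⟹ (-1) + 6p = 0 + (-3)p ⟹ p = 1/9.
The Row player indifferent between I and II: q·(-2) + (1−q)·6 = q·7 + (1−q)·(-5) ⟹ 6 + (-8)q = (-5) + 12q ⟹ q = 11/20.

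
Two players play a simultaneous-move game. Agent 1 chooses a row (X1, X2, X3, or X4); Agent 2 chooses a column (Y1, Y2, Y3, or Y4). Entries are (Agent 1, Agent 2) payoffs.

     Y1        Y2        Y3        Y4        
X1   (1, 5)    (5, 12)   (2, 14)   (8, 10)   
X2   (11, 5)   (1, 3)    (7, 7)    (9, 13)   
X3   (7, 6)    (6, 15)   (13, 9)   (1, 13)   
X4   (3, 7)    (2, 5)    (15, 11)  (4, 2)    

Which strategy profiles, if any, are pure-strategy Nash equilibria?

Check mutual best responses: a cell is a NE iff neither player can gain by unilaterally deviating.
Agent 1's best responses — vs Y1: X2 (payoff 11); vs Y2: X3 (payoff 6); vs Y3: X4 (payoff 15); vs Y4: X2 (payoff 9).
Agent 2's best responses — vs X1: Y3 (payoff 14); vs X2: Y4 (payoff 13); vs X3: Y2 (payoff 15); vs X4: Y3 (payoff 11).
Mutual best responses occur at (X2, Y4), (X3, Y2), and (X4, Y3); at each, neither player gains by switching.

(X2, Y4), (X3, Y2), and (X4, Y3)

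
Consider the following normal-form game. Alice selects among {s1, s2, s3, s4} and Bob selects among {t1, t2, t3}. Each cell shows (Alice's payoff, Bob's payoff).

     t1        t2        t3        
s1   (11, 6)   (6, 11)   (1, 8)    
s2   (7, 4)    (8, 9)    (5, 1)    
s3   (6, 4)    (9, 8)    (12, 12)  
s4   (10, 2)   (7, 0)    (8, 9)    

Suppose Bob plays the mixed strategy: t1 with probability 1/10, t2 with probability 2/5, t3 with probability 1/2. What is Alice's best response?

s3

Alice's best reply maximizes expected payoff against the mix.
s1: (1/10)·11 + (2/5)·6 + (1/2)·1 = 4
s2: (1/10)·7 + (2/5)·8 + (1/2)·5 = 32/5
s3: (1/10)·6 + (2/5)·9 + (1/2)·12 = 51/5
s4: (1/10)·10 + (2/5)·7 + (1/2)·8 = 39/5
Highest expected payoff is 51/5, from s3.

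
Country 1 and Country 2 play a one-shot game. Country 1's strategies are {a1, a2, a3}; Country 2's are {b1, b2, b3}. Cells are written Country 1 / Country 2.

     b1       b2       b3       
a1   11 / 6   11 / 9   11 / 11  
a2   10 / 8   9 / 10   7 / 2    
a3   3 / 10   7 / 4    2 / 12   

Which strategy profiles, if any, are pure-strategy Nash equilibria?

Find each player's best response to every opponent strategy; NE are the intersections.
Country 1's best responses — vs b1: a1 (payoff 11); vs b2: a1 (payoff 11); vs b3: a1 (payoff 11).
Country 2's best responses — vs a1: b3 (payoff 11); vs a2: b2 (payoff 10); vs a3: b3 (payoff 12).
The only mutual best response is (a1, b3); neither player gains by switching there.

(a1, b3)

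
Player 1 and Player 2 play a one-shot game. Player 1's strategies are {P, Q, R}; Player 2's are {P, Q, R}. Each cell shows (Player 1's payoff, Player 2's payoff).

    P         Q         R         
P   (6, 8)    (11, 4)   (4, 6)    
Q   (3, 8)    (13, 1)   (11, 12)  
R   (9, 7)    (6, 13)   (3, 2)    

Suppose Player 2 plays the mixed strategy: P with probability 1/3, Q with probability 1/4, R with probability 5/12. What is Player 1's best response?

Q

Compute Player 1's expected payoff from each pure strategy against the given mix.
P: (1/3)·6 + (1/4)·11 + (5/12)·4 = 77/12
Q: (1/3)·3 + (1/4)·13 + (5/12)·11 = 53/6
R: (1/3)·9 + (1/4)·6 + (5/12)·3 = 23/4
Highest expected payoff is 53/6, from Q.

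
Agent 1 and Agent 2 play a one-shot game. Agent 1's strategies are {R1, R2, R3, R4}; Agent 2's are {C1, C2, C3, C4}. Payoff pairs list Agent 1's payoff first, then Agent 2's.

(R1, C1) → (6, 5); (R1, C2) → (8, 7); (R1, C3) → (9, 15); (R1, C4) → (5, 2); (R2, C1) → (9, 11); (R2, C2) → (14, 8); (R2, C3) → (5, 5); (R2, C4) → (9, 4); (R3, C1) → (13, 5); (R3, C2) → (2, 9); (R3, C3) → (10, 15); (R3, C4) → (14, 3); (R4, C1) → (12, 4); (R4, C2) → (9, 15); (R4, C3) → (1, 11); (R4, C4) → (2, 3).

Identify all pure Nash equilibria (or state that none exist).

Check mutual best responses: a cell is a NE iff neither player can gain by unilaterally deviating.
Agent 1's best responses — vs C1: R3 (payoff 13); vs C2: R2 (payoff 14); vs C3: R3 (payoff 10); vs C4: R3 (payoff 14).
Agent 2's best responses — vs R1: C3 (payoff 15); vs R2: C1 (payoff 11); vs R3: C3 (payoff 15); vs R4: C2 (payoff 15).
The only mutual best response is (R3, C3); neither player gains by switching there.

(R3, C3)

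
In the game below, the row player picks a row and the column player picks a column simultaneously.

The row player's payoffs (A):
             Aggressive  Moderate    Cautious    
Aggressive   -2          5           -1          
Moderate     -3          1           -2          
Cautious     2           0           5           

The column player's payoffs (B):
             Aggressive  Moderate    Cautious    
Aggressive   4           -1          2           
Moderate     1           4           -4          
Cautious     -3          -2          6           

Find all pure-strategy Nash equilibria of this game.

(Cautious, Cautious)

Check mutual best responses: a cell is a NE iff neither player can gain by unilaterally deviating.
The row player's best responses — vs Aggressive: Cautious (payoff 2); vs Moderate: Aggressive (payoff 5); vs Cautious: Cautious (payoff 5).
The column player's best responses — vs Aggressive: Aggressive (payoff 4); vs Moderate: Moderate (payoff 4); vs Cautious: Cautious (payoff 6).
The only mutual best response is (Cautious, Cautious); neither player gains by switching there.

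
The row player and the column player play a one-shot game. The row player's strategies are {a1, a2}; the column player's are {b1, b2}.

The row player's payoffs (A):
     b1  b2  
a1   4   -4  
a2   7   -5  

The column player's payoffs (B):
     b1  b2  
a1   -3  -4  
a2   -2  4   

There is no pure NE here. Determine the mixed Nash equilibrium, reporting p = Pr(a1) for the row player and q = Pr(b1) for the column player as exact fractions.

p = 6/7, q = 1/4

In a mixed NE each player is indifferent between their pure strategies, so the opponent's mix sets the indifference.
The column player indifferent between b1 and b2: p·(-3) + (1−p)·(-2) = p·(-4) + (1−p)·4 ⟹ (-2) + (-1)p = 4 + (-8)p ⟹ p = 6/7.
The row player indifferent between a1 and a2: q·4 + (1−q)·(-4) = q·7 + (1−q)·(-5) ⟹ (-4) + 8q = (-5) + 12q ⟹ q = 1/4.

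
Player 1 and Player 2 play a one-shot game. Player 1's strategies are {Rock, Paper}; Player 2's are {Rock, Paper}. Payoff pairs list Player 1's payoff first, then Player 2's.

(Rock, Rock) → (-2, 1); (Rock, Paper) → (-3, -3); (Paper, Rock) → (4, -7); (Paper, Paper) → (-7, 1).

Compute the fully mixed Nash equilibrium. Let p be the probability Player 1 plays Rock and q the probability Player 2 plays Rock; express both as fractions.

In a mixed NE each player is indifferent between their pure strategies, so the opponent's mix sets the indifference.
Player 2 indifferent between Rock and Paper: p·1 + (1−p)·(-7) = p·(-3) + (1−p)·1 ⟹ (-7) + 8p = 1 + (-4)p ⟹ p = 2/3.
Player 1 indifferent between Rock and Paper: q·(-2) + (1−q)·(-3) = q·4 + (1−q)·(-7) ⟹ (-3) + 1q = (-7) + 11q ⟹ q = 2/5.

p = 2/3, q = 2/5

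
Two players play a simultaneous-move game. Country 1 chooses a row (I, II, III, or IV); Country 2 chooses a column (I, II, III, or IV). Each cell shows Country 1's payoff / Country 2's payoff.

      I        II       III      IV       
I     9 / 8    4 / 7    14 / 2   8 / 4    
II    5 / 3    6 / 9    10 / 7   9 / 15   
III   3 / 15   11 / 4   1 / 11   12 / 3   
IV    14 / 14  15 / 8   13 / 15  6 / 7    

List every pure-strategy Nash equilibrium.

None

Check mutual best responses: a cell is a NE iff neither player can gain by unilaterally deviating.
Country 1's best responses — vs I: IV (payoff 14); vs II: IV (payoff 15); vs III: I (payoff 14); vs IV: III (payoff 12).
Country 2's best responses — vs I: I (payoff 8); vs II: IV (payoff 15); vs III: I (payoff 15); vs IV: III (payoff 15).
No cell has both players best-responding. For instance, Country 1's best reply to II is IV, but against IV Country 2 prefers III over II.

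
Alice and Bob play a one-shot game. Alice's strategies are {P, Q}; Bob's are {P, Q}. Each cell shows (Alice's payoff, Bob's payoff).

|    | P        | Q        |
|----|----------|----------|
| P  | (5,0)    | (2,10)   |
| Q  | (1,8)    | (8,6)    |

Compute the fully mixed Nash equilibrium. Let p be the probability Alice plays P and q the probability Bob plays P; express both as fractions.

Each player's mixing probability is pinned down by making the *other* player indifferent.
Bob indifferent between P and Q: p·0 + (1−p)·8 = p·10 + (1−p)·6 ⟹ 8 + (-8)p = 6 + 4p ⟹ p = 1/6.
Alice indifferent between P and Q: q·5 + (1−q)·2 = q·1 + (1−q)·8 ⟹ 2 + 3q = 8 + (-7)q ⟹ q = 3/5.

p = 1/6, q = 3/5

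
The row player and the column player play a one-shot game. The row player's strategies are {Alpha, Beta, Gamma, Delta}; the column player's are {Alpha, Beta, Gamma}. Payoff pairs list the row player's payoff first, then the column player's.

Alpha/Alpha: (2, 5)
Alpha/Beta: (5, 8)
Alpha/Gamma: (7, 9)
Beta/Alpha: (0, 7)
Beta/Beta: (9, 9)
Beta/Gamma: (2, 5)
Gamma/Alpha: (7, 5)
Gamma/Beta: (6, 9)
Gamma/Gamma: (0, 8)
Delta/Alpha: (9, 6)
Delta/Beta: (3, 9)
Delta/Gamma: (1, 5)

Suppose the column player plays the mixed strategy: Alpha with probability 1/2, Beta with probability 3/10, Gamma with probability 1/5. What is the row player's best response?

The row player's best reply maximizes expected payoff against the mix.
Alpha: (1/2)·2 + (3/10)·5 + (1/5)·7 = 39/10
Beta: (1/2)·0 + (3/10)·9 + (1/5)·2 = 31/10
Gamma: (1/2)·7 + (3/10)·6 + (1/5)·0 = 53/10
Delta: (1/2)·9 + (3/10)·3 + (1/5)·1 = 28/5
Highest expected payoff is 28/5, from Delta.

Delta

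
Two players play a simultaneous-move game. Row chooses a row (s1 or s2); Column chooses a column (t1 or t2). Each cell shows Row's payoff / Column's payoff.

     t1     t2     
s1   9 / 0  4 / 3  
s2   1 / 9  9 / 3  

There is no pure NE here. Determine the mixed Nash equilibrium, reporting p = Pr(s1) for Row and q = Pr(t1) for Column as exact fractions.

p = 2/3, q = 5/13

In a mixed NE each player is indifferent between their pure strategies, so the opponent's mix sets the indifference.
Column indifferent between t1 and t2: p·0 + (1−p)·9 = p·3 + (1−p)·3 ⟹ 9 + (-9)p = 3 + 0p ⟹ p = 2/3.
Row indifferent between s1 and s2: q·9 + (1−q)·4 = q·1 + (1−q)·9 ⟹ 4 + 5q = 9 + (-8)q ⟹ q = 5/13.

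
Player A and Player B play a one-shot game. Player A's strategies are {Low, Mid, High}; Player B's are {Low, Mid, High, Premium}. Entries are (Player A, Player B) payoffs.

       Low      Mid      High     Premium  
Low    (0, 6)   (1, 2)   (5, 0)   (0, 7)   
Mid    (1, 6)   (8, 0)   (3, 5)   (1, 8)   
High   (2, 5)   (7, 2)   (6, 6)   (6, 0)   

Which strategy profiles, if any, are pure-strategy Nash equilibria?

A profile is a Nash equilibrium when each player is best-responding to the other.
Player A's best responses — vs Low: High (payoff 2); vs Mid: Mid (payoff 8); vs High: High (payoff 6); vs Premium: High (payoff 6).
Player B's best responses — vs Low: Premium (payoff 7); vs Mid: Premium (payoff 8); vs High: High (payoff 6).
The only mutual best response is (High, High); neither player gains by switching there.

(High, High)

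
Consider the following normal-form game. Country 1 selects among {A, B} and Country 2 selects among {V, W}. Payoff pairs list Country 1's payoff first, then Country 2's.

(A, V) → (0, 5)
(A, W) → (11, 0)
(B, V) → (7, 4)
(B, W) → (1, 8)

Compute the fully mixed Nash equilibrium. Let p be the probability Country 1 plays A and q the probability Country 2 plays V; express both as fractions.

p = 4/9, q = 10/17

In a mixed NE each player is indifferent between their pure strategies, so the opponent's mix sets the indifference.
Country 2 indifferent between V and W: p·5 + (1−p)·4 = p·0 + (1−p)·8 ⟹ 4 + 1p = 8 + (-8)p ⟹ p = 4/9.
Country 1 indifferent between A and B: q·0 + (1−q)·11 = q·7 + (1−q)·1 ⟹ 11 + (-11)q = 1 + 6q ⟹ q = 10/17.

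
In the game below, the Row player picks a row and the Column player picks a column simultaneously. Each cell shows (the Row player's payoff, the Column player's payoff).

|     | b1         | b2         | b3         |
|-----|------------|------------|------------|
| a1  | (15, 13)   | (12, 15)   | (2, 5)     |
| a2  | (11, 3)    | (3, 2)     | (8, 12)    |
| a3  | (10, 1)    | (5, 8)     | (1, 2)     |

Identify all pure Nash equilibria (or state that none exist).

Check mutual best responses: a cell is a NE iff neither player can gain by unilaterally deviating.
The Row player's best responses — vs b1: a1 (payoff 15); vs b2: a1 (payoff 12); vs b3: a2 (payoff 8).
The Column player's best responses — vs a1: b2 (payoff 15); vs a2: b3 (payoff 12); vs a3: b2 (payoff 8).
Mutual best responses occur at (a1, b2) and (a2, b3); at each, neither player gains by switching.

(a1, b2) and (a2, b3)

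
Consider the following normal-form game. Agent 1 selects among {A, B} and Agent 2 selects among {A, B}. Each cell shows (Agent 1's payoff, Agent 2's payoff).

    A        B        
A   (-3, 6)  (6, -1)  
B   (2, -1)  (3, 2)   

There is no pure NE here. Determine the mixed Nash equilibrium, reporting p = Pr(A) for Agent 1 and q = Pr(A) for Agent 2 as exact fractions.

In a mixed NE each player is indifferent between their pure strategies, so the opponent's mix sets the indifference.
Agent 2 indifferent between A and B: p·6 + (1−p)·(-1) = p·(-1) + (1−p)·2 ⟹ (-1) + 7p = 2 + (-3)p ⟹ p = 3/10.
Agent 1 indifferent between A and B: q·(-3) + (1−q)·6 = q·2 + (1−q)·3 ⟹ 6 + (-9)q = 3 + (-1)q ⟹ q = 3/8.

p = 3/10, q = 3/8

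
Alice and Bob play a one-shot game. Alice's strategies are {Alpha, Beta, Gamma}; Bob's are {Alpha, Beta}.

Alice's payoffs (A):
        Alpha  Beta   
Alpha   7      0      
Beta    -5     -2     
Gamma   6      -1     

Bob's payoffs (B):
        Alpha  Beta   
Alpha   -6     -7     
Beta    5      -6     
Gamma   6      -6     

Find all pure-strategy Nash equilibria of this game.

(Alpha, Alpha)

A profile is a Nash equilibrium when each player is best-responding to the other.
Alice's best responses — vs Alpha: Alpha (payoff 7); vs Beta: Alpha (payoff 0).
Bob's best responses — vs Alpha: Alpha (payoff -6); vs Beta: Alpha (payoff 5); vs Gamma: Alpha (payoff 6).
The only mutual best response is (Alpha, Alpha); neither player gains by switching there.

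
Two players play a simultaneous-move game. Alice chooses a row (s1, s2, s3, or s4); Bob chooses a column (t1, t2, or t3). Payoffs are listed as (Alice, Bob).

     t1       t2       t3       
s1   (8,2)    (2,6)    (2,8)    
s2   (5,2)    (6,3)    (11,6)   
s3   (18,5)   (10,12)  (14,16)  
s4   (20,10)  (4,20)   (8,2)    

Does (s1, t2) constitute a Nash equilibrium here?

Holding Bob at t2: Alice gets 2 from s1 but could get 10 by switching to s3. Alice has a profitable deviation.

No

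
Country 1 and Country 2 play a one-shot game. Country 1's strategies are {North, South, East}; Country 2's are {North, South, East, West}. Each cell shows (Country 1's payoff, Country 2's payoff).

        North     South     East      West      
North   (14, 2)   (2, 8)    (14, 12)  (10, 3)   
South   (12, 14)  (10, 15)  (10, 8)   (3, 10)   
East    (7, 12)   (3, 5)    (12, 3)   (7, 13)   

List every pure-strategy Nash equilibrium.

(North, East) and (South, South)

A profile is a Nash equilibrium when each player is best-responding to the other.
Country 1's best responses — vs North: North (payoff 14); vs South: South (payoff 10); vs East: North (payoff 14); vs West: North (payoff 10).
Country 2's best responses — vs North: East (payoff 12); vs South: South (payoff 15); vs East: West (payoff 13).
Mutual best responses occur at (North, East) and (South, South); at each, neither player gains by switching.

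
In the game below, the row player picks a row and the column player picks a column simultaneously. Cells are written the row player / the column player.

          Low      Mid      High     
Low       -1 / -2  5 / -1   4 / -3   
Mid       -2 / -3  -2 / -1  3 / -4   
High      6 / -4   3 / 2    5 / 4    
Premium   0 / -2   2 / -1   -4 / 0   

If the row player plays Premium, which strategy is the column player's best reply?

With the row player fixed at Premium, the column player's payoffs are: Low → -2, Mid → -1, High → 0.
The maximum is 0, achieved by High.

High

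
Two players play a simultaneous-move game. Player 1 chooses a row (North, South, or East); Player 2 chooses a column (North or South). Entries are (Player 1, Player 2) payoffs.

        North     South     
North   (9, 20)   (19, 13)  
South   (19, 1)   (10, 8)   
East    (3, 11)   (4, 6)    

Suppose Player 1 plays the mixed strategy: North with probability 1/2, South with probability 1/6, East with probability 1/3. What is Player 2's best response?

Compute Player 2's expected payoff from each pure strategy against the given mix.
North: (1/2)·20 + (1/6)·1 + (1/3)·11 = 83/6
South: (1/2)·13 + (1/6)·8 + (1/3)·6 = 59/6
Highest expected payoff is 83/6, from North.

North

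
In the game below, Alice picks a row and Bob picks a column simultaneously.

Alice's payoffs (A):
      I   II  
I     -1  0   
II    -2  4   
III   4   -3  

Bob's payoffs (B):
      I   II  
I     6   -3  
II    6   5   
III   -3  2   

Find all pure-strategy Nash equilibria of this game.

Find each player's best response to every opponent strategy; NE are the intersections.
Alice's best responses — vs I: III (payoff 4); vs II: II (payoff 4).
Bob's best responses — vs I: I (payoff 6); vs II: I (payoff 6); vs III: II (payoff 2).
No cell has both players best-responding. For instance, Alice's best reply to I is III, but against III Bob prefers II over I.

None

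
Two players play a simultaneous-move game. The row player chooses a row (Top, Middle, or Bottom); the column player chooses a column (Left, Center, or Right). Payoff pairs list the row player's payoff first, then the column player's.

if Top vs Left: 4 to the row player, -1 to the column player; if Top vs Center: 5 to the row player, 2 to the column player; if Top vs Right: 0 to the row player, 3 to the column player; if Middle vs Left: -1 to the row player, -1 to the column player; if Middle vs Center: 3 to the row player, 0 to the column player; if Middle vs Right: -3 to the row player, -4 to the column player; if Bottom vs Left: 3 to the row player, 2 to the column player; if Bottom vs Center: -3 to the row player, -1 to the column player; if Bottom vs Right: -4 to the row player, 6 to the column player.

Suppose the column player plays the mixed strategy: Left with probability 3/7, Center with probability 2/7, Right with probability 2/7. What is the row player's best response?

Compute the row player's expected payoff from each pure strategy against the given mix.
Top: (3/7)·4 + (2/7)·5 + (2/7)·0 = 22/7
Middle: (3/7)·(-1) + (2/7)·3 + (2/7)·(-3) = -3/7
Bottom: (3/7)·3 + (2/7)·(-3) + (2/7)·(-4) = -5/7
Highest expected payoff is 22/7, from Top.

Top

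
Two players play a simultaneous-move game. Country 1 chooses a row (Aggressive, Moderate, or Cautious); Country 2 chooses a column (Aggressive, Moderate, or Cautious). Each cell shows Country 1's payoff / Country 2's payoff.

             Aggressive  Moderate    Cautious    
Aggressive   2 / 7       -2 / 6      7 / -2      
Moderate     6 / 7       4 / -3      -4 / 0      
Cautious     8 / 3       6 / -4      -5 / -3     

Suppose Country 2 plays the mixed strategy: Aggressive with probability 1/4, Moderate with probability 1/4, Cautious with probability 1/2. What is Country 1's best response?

Country 1's best reply maximizes expected payoff against the mix.
Aggressive: (1/4)·2 + (1/4)·(-2) + (1/2)·7 = 7/2
Moderate: (1/4)·6 + (1/4)·4 + (1/2)·(-4) = 1/2
Cautious: (1/4)·8 + (1/4)·6 + (1/2)·(-5) = 1
Highest expected payoff is 7/2, from Aggressive.

Aggressive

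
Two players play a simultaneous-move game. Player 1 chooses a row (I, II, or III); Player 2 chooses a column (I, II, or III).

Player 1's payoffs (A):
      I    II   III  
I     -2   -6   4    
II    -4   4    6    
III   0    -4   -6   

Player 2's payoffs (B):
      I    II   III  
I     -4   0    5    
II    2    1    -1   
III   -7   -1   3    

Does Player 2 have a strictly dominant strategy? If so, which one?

A strategy is strictly dominant if it gives Player 2 a strictly higher payoff than every other strategy, against every choice by the opponent.
I is not dominant: against I, II gives 0 > -4.
II is not dominant: against I, III gives 5 > 0.
III is not dominant: against II, I gives 2 > -1.
No single strategy is best against every opponent action.

None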